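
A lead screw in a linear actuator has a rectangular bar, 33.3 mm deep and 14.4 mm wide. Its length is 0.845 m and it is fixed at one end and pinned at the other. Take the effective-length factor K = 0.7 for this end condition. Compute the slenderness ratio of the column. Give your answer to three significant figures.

λ ≈ 142

For a rectangle r_min = b/√12 = 14.4/√12 = 4.157 mm
L_e = K·L = 0.7 × 0.845 m = 0.5915 m = 591.50 mm
λ = L_e / r_min = 591.50 / 4.157 = 142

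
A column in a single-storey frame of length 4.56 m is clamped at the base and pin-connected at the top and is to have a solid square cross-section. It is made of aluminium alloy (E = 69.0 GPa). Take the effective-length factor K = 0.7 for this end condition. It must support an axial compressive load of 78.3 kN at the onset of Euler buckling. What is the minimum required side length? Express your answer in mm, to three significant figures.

L_e = K·L = 0.7 × 4.56 = 3.192 m
Required I = P_cr·L_e²/(π²E) = 7.830×10^4 × 3.192² / (π² × 6.90×10^10) = 1.171×10^-6 m⁴
I_req = 1.171×10^6 mm⁴
Solid square: I = a⁴/12  ⇒  a = (12I)^(1/4) = (12×1.171×10^6)^(1/4) = 61.2 mm

a ≈ 61.2 mm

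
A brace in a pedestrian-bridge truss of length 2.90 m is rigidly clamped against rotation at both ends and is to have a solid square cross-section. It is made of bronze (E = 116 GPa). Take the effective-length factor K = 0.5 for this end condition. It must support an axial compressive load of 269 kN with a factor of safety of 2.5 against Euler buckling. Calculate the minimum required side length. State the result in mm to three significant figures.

a ≈ 62.0 mm

Required P_cr = n·P = 2.5 × 269 = 672.5 kN
L_e = K·L = 0.5 × 2.90 = 1.450 m
Required I = P_cr·L_e²/(π²E) = 6.725×10^5 × 1.450² / (π² × 1.16×10^11) = 1.235×10^-6 m⁴
I_req = 1.235×10^6 mm⁴
Solid square: I = a⁴/12  ⇒  a = (12I)^(1/4) = (12×1.235×10^6)^(1/4) = 62.0 mm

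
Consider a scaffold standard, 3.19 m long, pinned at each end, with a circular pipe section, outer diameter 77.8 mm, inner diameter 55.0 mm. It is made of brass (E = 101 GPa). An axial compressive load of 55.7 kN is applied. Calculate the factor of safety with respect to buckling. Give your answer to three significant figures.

n ≈ 2.37

d_o = 77.8 mm, d_i = 55.0 mm
I = π(d_o⁴ − d_i⁴)/64 = π(77.8⁴ − 55.00⁴)/64 = 1.349×10^6 mm⁴
I = 1.349×10^6 mm⁴ = 1.349×10^-6 m⁴
Effective length L_e = K·L = 1 × 3.19 = 3.190 m
P_cr = π²EI / L_e² = π² × 101×10⁹ × 1.349×10^-6 / 3.190² = 1.322×10^5 N
Factor of safety n = P_cr / P = 132.17 / 55.7 = 2.37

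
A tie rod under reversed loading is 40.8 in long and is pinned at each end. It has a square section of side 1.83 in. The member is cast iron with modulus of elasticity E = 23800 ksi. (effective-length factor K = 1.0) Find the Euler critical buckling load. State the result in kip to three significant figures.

P_cr ≈ 132 kip

I = a⁴/12 = 1.83⁴/12 = 0.9346 in⁴
Effective length L_e = K·L = 1 × 40.8 = 40.80 in
P_cr = π²EI / L_e² = π² × 23800×10³ × 0.9346 / 40.80² = 1.319×10^5 lb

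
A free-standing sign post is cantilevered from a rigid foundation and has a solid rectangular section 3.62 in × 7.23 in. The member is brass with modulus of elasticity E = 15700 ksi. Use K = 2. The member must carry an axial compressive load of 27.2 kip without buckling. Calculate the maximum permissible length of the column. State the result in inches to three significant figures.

L_max ≈ 202 in

Buckling occurs about the weak axis: I_min = h·b³/12 with b = 3.62 in (the shorter side).
I_min = 7.23×3.62³/12 = 28.58 in⁴
At the buckling limit P_cr = P = 2.720×10^4 lb
From P_cr = π²EI/(K·L)²:  L = (1/K)·√(π²EI/P_cr) = (1/2)·√(π²×1.57×10^7×28.58/2.720×10^4)
L = 202 in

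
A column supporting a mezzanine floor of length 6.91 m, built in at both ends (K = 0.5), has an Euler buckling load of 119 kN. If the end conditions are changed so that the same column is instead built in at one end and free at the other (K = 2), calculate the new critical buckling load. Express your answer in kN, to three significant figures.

P_cr ≈ 7.44 kN

P_cr ∝ 1/K², so P_cr,new = P_cr,old × (K_old/K_new)² = 119 × (0.5/2)²
= 119 × 0.06250 = 7.44 kN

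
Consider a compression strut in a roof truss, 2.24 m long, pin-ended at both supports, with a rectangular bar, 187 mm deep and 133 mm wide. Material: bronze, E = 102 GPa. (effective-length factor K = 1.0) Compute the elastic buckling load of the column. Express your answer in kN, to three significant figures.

P_cr ≈ 7360 kN

Buckling occurs about the weak axis: I_min = h·b³/12 with b = 133 mm (the shorter side).
I_min = 187×133³/12 = 3.666×10^7 mm⁴
I = 3.666×10^7 mm⁴ = 3.666×10^-5 m⁴
Effective length L_e = K·L = 1 × 2.24 = 2.240 m
P_cr = π²EI / L_e² = π² × 102×10⁹ × 3.666×10^-5 / 2.240² = 7.356×10^6 N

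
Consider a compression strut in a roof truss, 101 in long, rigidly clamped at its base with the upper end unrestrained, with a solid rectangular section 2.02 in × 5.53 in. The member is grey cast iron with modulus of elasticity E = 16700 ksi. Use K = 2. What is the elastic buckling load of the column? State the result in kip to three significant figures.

Buckling occurs about the weak axis: I_min = h·b³/12 with b = 2.02 in (the shorter side).
I_min = 5.53×2.02³/12 = 3.798 in⁴
Effective length L_e = K·L = 2 × 101 = 202.0 in
P_cr = π²EI / L_e² = π² × 16700×10³ × 3.798 / 202.0² = 1.534×10^4 lb

P_cr ≈ 15.3 kip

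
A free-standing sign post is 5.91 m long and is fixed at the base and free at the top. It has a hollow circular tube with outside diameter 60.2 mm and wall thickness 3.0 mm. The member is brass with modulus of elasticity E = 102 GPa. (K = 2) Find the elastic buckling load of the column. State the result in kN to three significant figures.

P_cr ≈ 1.59 kN

Inner diameter d_i = 60.2 − 2×3.0 = 54.20 mm
I = π(d_o⁴ − d_i⁴)/64 = π(60.2⁴ − 54.20⁴)/64 = 2.211×10^5 mm⁴
I = 2.211×10^5 mm⁴ = 2.211×10^-7 m⁴
Effective length L_e = K·L = 2 × 5.91 = 11.82 m
P_cr = π²EI / L_e² = π² × 102×10⁹ × 2.211×10^-7 / 11.82² = 1.593×10^3 N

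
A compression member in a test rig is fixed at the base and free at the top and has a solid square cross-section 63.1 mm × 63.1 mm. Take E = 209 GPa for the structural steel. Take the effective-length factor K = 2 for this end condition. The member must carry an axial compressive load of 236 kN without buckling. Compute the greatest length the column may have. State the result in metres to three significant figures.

L_max ≈ 1.70 m

I = a⁴/12 = 63.1⁴/12 = 1.321×10^6 mm⁴
I = 1.321×10^-6 m⁴
At the buckling limit P_cr = P = 2.360×10^5 N
From P_cr = π²EI/(K·L)²:  L = (1/K)·√(π²EI/P_cr) = (1/2)·√(π²×2.09×10^11×1.321×10^-6/2.360×10^5)
L = 1.70 m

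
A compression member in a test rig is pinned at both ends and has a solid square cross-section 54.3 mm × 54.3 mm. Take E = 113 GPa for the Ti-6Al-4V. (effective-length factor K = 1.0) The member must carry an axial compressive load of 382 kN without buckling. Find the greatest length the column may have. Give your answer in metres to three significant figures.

L_max ≈ 1.45 m

I = a⁴/12 = 54.3⁴/12 = 7.245×10^5 mm⁴
I = 7.245×10^-7 m⁴
At the buckling limit P_cr = P = 3.820×10^5 N
From P_cr = π²EI/(K·L)²:  L = (1/K)·√(π²EI/P_cr) = (1/1)·√(π²×1.13×10^11×7.245×10^-7/3.820×10^5)
L = 1.45 m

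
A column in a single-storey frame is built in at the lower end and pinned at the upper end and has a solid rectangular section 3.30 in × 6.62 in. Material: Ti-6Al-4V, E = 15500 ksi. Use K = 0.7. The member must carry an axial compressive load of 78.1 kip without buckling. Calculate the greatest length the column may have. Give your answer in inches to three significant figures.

L_max ≈ 282 in

Buckling occurs about the weak axis: I_min = h·b³/12 with b = 3.30 in (the shorter side).
I_min = 6.62×3.30³/12 = 19.83 in⁴
At the buckling limit P_cr = P = 7.810×10^4 lb
From P_cr = π²EI/(K·L)²:  L = (1/K)·√(π²EI/P_cr) = (1/0.7)·√(π²×1.55×10^7×19.83/7.810×10^4)
L = 282 in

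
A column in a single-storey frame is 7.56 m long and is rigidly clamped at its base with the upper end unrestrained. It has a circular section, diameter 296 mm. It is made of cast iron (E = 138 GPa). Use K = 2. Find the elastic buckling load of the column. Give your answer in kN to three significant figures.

I = πd⁴/64 = π×296⁴/64 = 3.768×10^8 mm⁴
I = 3.768×10^8 mm⁴ = 3.768×10^-4 m⁴
Effective length L_e = K·L = 2 × 7.56 = 15.12 m
P_cr = π²EI / L_e² = π² × 138×10⁹ × 3.768×10^-4 / 15.12² = 2.245×10^6 N

P_cr ≈ 2240 kN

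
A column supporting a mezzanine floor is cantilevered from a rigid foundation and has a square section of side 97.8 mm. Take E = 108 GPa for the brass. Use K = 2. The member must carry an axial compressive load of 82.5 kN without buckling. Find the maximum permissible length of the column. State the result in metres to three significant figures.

L_max ≈ 4.96 m

I = a⁴/12 = 97.8⁴/12 = 7.624×10^6 mm⁴
I = 7.624×10^-6 m⁴
At the buckling limit P_cr = P = 8.250×10^4 N
From P_cr = π²EI/(K·L)²:  L = (1/K)·√(π²EI/P_cr) = (1/2)·√(π²×1.08×10^11×7.624×10^-6/8.250×10^4)
L = 4.96 m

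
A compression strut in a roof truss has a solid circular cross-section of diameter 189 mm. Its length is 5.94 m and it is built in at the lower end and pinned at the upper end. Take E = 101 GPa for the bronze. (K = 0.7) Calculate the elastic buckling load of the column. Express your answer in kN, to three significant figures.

P_cr ≈ 3610 kN

I = πd⁴/64 = π×189⁴/64 = 6.264×10^7 mm⁴
I = 6.264×10^7 mm⁴ = 6.264×10^-5 m⁴
Effective length L_e = K·L = 0.7 × 5.94 = 4.158 m
P_cr = π²EI / L_e² = π² × 101×10⁹ × 6.264×10^-5 / 4.158² = 3.611×10^6 N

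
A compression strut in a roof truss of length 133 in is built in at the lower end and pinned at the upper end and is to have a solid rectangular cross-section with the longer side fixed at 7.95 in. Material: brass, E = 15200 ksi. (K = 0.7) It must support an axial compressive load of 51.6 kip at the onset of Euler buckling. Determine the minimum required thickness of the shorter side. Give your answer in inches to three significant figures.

b ≈ 1.65 in

L_e = K·L = 0.7 × 133 = 93.10 in
Required I = P_cr·L_e²/(π²E) = 5.160×10^4 × 93.10² / (π² × 1.52×10^7) = 2.981 in⁴
Rectangle, weak axis: I_min = h·b³/12 with h = 7.95 in fixed  ⇒  b = (12I/h)^(1/3) = 1.65 in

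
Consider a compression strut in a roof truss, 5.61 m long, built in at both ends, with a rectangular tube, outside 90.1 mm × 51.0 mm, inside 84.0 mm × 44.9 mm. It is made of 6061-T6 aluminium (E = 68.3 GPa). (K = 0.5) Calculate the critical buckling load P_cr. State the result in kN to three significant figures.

P_cr ≈ 31.0 kN

Weak-axis I_min = (h_o·b_o³ − h_i·b_i³)/12 with b_o = 51.0, b_i = 44.90 mm (shorter outer/inner sides).
I_min = (90.1×51.0³ − 84.00×44.90³)/12 = 3.624×10^5 mm⁴
I = 3.624×10^5 mm⁴ = 3.624×10^-7 m⁴
Effective length L_e = K·L = 0.5 × 5.61 = 2.805 m
P_cr = π²EI / L_e² = π² × 68.3×10⁹ × 3.624×10^-7 / 2.805² = 3.104×10^4 N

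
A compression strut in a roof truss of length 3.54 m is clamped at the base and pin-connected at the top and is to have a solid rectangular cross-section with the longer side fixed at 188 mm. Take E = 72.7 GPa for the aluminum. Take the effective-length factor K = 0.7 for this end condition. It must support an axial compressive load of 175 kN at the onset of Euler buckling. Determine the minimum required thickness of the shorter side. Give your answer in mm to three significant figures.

L_e = K·L = 0.7 × 3.54 = 2.478 m
Required I = P_cr·L_e²/(π²E) = 1.750×10^5 × 2.478² / (π² × 7.27×10^10) = 1.498×10^-6 m⁴
I_req = 1.498×10^6 mm⁴
Rectangle, weak axis: I_min = h·b³/12 with h = 188 mm fixed  ⇒  b = (12I/h)^(1/3) = 45.7 mm

b ≈ 45.7 mm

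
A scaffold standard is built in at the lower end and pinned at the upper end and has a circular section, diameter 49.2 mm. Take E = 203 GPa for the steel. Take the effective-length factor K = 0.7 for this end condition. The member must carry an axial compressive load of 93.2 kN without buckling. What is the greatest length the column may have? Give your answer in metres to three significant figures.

L_max ≈ 3.55 m

I = πd⁴/64 = π×49.2⁴/64 = 2.876×10^5 mm⁴
I = 2.876×10^-7 m⁴
At the buckling limit P_cr = P = 9.320×10^4 N
From P_cr = π²EI/(K·L)²:  L = (1/K)·√(π²EI/P_cr) = (1/0.7)·√(π²×2.03×10^11×2.876×10^-7/9.320×10^4)
L = 3.55 m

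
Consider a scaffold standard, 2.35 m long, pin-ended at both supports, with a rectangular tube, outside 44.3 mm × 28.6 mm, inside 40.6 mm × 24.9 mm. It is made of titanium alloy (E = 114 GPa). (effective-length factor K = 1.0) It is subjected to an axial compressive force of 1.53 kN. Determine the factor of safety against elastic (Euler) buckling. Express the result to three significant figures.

Weak-axis I_min = (h_o·b_o³ − h_i·b_i³)/12 with b_o = 28.6, b_i = 24.90 mm (shorter outer/inner sides).
I_min = (44.3×28.6³ − 40.60×24.90³)/12 = 3.413×10^4 mm⁴
I = 3.413×10^4 mm⁴ = 3.413×10^-8 m⁴
Effective length L_e = K·L = 1 × 2.35 = 2.350 m
P_cr = π²EI / L_e² = π² × 114×10⁹ × 3.413×10^-8 / 2.350² = 6.953×10^3 N
Factor of safety n = P_cr / P = 6.9533 / 1.53 = 4.54

n ≈ 4.54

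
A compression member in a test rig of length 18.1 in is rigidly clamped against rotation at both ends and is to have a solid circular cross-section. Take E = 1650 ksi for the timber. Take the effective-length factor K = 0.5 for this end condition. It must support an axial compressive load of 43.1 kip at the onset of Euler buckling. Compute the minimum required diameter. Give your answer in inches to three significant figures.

d ≈ 1.45 in

L_e = K·L = 0.5 × 18.1 = 9.050 in
Required I = P_cr·L_e²/(π²E) = 4.310×10^4 × 9.050² / (π² × 1.65×10^6) = 0.2168 in⁴
Solid circle: I = πd⁴/64  ⇒  d = (64I/π)^(1/4) = (64×0.2168/π)^(1/4) = 1.45 in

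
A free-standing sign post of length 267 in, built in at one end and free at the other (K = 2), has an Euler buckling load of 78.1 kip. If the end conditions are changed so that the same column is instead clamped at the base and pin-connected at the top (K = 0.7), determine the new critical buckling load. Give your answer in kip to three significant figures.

P_cr ≈ 638 kip

P_cr ∝ 1/K², so P_cr,new = P_cr,old × (K_old/K_new)² = 78.1 × (2/0.7)²
= 78.1 × 8.163 = 638 kip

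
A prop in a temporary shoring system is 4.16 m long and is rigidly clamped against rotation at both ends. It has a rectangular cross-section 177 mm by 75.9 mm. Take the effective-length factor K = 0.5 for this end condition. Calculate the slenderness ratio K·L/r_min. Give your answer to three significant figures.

For a rectangle r_min = b/√12 = 75.9/√12 = 21.91 mm
L_e = K·L = 0.5 × 4.16 m = 2.080 m = 2080.0 mm
λ = L_e / r_min = 2080.0 / 21.91 = 94.9

λ ≈ 94.9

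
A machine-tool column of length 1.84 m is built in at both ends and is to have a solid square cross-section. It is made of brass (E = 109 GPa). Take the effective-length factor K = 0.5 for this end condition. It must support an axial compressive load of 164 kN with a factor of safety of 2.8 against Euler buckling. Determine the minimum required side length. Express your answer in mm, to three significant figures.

a ≈ 45.6 mm

Required P_cr = n·P = 2.8 × 164 = 459.2 kN
L_e = K·L = 0.5 × 1.84 = 0.9200 m
Required I = P_cr·L_e²/(π²E) = 4.592×10^5 × 0.9200² / (π² × 1.09×10^11) = 3.613×10^-7 m⁴
I_req = 3.613×10^5 mm⁴
Solid square: I = a⁴/12  ⇒  a = (12I)^(1/4) = (12×3.613×10^5)^(1/4) = 45.6 mm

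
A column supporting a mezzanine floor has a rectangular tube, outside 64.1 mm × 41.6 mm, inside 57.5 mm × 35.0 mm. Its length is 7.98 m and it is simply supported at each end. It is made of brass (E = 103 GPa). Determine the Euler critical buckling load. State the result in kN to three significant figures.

Weak-axis I_min = (h_o·b_o³ − h_i·b_i³)/12 with b_o = 41.6, b_i = 35.00 mm (shorter outer/inner sides).
I_min = (64.1×41.6³ − 57.50×35.00³)/12 = 1.791×10^5 mm⁴
I = 1.791×10^5 mm⁴ = 1.791×10^-7 m⁴
Effective length L_e = K·L = 1 × 7.98 = 7.980 m
P_cr = π²EI / L_e² = π² × 103×10⁹ × 1.791×10^-7 / 7.980² = 2.859×10^3 N

P_cr ≈ 2.86 kN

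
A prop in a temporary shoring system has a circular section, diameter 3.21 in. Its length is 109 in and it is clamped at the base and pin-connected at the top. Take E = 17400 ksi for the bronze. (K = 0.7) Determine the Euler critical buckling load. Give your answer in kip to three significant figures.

I = πd⁴/64 = π×3.21⁴/64 = 5.212 in⁴
Effective length L_e = K·L = 0.7 × 109 = 76.30 in
P_cr = π²EI / L_e² = π² × 17400×10³ × 5.212 / 76.30² = 1.537×10^5 lb

P_cr ≈ 154 kip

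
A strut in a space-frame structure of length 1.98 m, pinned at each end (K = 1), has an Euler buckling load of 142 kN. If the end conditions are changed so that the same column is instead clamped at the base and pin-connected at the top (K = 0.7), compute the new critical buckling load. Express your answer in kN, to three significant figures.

P_cr ≈ 290 kN

P_cr ∝ 1/K², so P_cr,new = P_cr,old × (K_old/K_new)² = 142 × (1/0.7)²
= 142 × 2.041 = 290 kN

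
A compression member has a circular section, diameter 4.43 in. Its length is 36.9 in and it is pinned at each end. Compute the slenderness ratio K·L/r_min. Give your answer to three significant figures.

I = πd⁴/64 = π×4.43⁴/64 = 18.91 in⁴
A = 15.41 in²;  r_min = √(I/A) = √(18.91/15.41) = 1.108 in
L_e = K·L = 1 × 36.9 = 36.90 in
λ = L_e / r_min = 36.900 / 1.108 = 33.3

λ ≈ 33.3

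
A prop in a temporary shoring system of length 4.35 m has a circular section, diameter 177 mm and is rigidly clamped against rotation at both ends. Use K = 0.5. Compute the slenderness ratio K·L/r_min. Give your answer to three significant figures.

I = πd⁴/64 = π×177⁴/64 = 4.818×10^7 mm⁴
A = 2.461×10^4 mm²;  r_min = √(I/A) = √(4.818×10^7/2.461×10^4) = 44.25 mm
L_e = K·L = 0.5 × 4.35 m = 2.175 m = 2175.0 mm
λ = L_e / r_min = 2175.0 / 44.25 = 49.2

λ ≈ 49.2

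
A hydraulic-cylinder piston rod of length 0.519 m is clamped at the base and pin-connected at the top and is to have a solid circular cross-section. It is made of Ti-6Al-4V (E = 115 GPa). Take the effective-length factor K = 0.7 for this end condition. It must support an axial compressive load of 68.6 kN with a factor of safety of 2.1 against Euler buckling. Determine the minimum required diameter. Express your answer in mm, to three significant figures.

Required P_cr = n·P = 2.1 × 68.6 = 144.1 kN
L_e = K·L = 0.7 × 0.519 = 0.3633 m
Required I = P_cr·L_e²/(π²E) = 1.441×10^5 × 0.3633² / (π² × 1.15×10^11) = 1.675×10^-8 m⁴
I_req = 1.675×10^4 mm⁴
Solid circle: I = πd⁴/64  ⇒  d = (64I/π)^(1/4) = (64×1.675×10^4/π)^(1/4) = 24.2 mm

d ≈ 24.2 mm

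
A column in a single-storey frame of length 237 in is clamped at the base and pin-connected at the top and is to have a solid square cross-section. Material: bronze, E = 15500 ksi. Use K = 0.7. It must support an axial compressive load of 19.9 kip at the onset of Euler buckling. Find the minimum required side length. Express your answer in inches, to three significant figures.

L_e = K·L = 0.7 × 237 = 165.9 in
Required I = P_cr·L_e²/(π²E) = 1.990×10^4 × 165.9² / (π² × 1.55×10^7) = 3.580 in⁴
Solid square: I = a⁴/12  ⇒  a = (12I)^(1/4) = (12×3.580)^(1/4) = 2.56 in

a ≈ 2.56 in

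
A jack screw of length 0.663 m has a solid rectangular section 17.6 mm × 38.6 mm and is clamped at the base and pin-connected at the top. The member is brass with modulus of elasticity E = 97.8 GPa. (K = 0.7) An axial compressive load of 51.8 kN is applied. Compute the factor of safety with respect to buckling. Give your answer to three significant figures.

Buckling occurs about the weak axis: I_min = h·b³/12 with b = 17.6 mm (the shorter side).
I_min = 38.6×17.6³/12 = 1.754×10^4 mm⁴
I = 1.754×10^4 mm⁴ = 1.754×10^-8 m⁴
Effective length L_e = K·L = 0.7 × 0.663 = 0.4641 m
P_cr = π²EI / L_e² = π² × 97.8×10⁹ × 1.754×10^-8 / 0.4641² = 7.859×10^4 N
Factor of safety n = P_cr / P = 78.589 / 51.8 = 1.52

n ≈ 1.52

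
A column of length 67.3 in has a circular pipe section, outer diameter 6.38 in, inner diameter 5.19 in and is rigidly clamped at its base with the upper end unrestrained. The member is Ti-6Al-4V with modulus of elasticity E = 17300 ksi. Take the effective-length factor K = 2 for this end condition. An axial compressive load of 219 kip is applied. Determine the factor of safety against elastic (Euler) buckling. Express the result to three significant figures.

n ≈ 1.97

d_o = 6.38 in, d_i = 5.19 in
I = π(d_o⁴ − d_i⁴)/64 = π(6.38⁴ − 5.190⁴)/64 = 45.71 in⁴
Effective length L_e = K·L = 2 × 67.3 = 134.6 in
P_cr = π²EI / L_e² = π² × 17300×10³ × 45.71 / 134.6² = 4.308×10^5 lb
Factor of safety n = P_cr / P = 430.84 / 219 = 1.97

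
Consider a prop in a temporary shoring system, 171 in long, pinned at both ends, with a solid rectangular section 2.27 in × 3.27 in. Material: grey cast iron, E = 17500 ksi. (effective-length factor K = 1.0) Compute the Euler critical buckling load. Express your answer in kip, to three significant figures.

P_cr ≈ 18.8 kip

Buckling occurs about the weak axis: I_min = h·b³/12 with b = 2.27 in (the shorter side).
I_min = 3.27×2.27³/12 = 3.187 in⁴
Effective length L_e = K·L = 1 × 171 = 171.0 in
P_cr = π²EI / L_e² = π² × 17500×10³ × 3.187 / 171.0² = 1.883×10^4 lb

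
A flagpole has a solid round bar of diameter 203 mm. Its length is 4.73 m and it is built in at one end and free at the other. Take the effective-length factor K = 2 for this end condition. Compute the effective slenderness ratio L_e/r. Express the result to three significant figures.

λ ≈ 186

I = πd⁴/64 = π×203⁴/64 = 8.336×10^7 mm⁴
A = 3.237×10^4 mm²;  r_min = √(I/A) = √(8.336×10^7/3.237×10^4) = 50.75 mm
L_e = K·L = 2 × 4.73 m = 9.460 m = 9460.0 mm
λ = L_e / r_min = 9460.0 / 50.75 = 186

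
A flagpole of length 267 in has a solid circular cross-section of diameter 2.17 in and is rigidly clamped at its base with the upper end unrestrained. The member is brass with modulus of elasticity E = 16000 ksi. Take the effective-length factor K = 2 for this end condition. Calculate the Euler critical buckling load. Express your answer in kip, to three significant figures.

P_cr ≈ 0.603 kip

I = πd⁴/64 = π×2.17⁴/64 = 1.088 in⁴
Effective length L_e = K·L = 2 × 267 = 534.0 in
P_cr = π²EI / L_e² = π² × 16000×10³ × 1.088 / 534.0² = 602.8 lb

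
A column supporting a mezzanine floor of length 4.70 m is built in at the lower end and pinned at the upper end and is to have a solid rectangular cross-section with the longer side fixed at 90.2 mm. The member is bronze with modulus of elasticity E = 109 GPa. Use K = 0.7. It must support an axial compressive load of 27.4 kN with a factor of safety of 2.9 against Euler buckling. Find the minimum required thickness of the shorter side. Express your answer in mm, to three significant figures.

b ≈ 47.4 mm

Required P_cr = n·P = 2.9 × 27.4 = 79.46 kN
L_e = K·L = 0.7 × 4.70 = 3.290 m
Required I = P_cr·L_e²/(π²E) = 7.946×10^4 × 3.290² / (π² × 1.09×10^11) = 7.995×10^-7 m⁴
I_req = 7.995×10^5 mm⁴
Rectangle, weak axis: I_min = h·b³/12 with h = 90.2 mm fixed  ⇒  b = (12I/h)^(1/3) = 47.4 mm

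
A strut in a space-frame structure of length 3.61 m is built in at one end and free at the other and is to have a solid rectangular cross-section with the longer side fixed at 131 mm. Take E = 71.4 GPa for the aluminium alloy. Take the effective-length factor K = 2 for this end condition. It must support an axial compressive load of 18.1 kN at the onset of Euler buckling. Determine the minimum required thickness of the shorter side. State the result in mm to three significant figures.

b ≈ 49.7 mm

L_e = K·L = 2 × 3.61 = 7.220 m
Required I = P_cr·L_e²/(π²E) = 1.810×10^4 × 7.220² / (π² × 7.14×10^10) = 1.339×10^-6 m⁴
I_req = 1.339×10^6 mm⁴
Rectangle, weak axis: I_min = h·b³/12 with h = 131 mm fixed  ⇒  b = (12I/h)^(1/3) = 49.7 mm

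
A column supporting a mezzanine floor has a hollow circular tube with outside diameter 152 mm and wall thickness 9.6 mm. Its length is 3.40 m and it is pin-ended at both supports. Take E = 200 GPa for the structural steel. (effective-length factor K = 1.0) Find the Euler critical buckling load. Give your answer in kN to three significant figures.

Inner diameter d_i = 152 − 2×9.6 = 132.8 mm
I = π(d_o⁴ − d_i⁴)/64 = π(152⁴ − 132.8⁴)/64 = 1.094×10^7 mm⁴
I = 1.094×10^7 mm⁴ = 1.094×10^-5 m⁴
Effective length L_e = K·L = 1 × 3.40 = 3.400 m
P_cr = π²EI / L_e² = π² × 200×10⁹ × 1.094×10^-5 / 3.400² = 1.867×10^6 N

P_cr ≈ 1870 kN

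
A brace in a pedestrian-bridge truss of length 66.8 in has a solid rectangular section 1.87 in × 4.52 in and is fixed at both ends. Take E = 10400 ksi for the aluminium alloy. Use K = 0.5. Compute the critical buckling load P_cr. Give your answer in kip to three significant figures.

Buckling occurs about the weak axis: I_min = h·b³/12 with b = 1.87 in (the shorter side).
I_min = 4.52×1.87³/12 = 2.463 in⁴
Effective length L_e = K·L = 0.5 × 66.8 = 33.40 in
P_cr = π²EI / L_e² = π² × 10400×10³ × 2.463 / 33.40² = 2.266×10^5 lb

P_cr ≈ 227 kip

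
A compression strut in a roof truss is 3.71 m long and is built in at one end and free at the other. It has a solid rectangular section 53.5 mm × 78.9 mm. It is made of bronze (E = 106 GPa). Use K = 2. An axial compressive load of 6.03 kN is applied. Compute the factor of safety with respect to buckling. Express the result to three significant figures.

Buckling occurs about the weak axis: I_min = h·b³/12 with b = 53.5 mm (the shorter side).
I_min = 78.9×53.5³/12 = 1.007×10^6 mm⁴
I = 1.007×10^6 mm⁴ = 1.007×10^-6 m⁴
Effective length L_e = K·L = 2 × 3.71 = 7.420 m
P_cr = π²EI / L_e² = π² × 106×10⁹ × 1.007×10^-6 / 7.420² = 1.913×10^4 N
Factor of safety n = P_cr / P = 19.132 / 6.03 = 3.17

n ≈ 3.17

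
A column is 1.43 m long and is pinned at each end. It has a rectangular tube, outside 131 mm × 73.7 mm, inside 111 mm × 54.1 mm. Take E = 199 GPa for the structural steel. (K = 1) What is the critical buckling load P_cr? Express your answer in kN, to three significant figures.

P_cr ≈ 2790 kN

Weak-axis I_min = (h_o·b_o³ − h_i·b_i³)/12 with b_o = 73.7, b_i = 54.10 mm (shorter outer/inner sides).
I_min = (131×73.7³ − 111.0×54.10³)/12 = 2.905×10^6 mm⁴
I = 2.905×10^6 mm⁴ = 2.905×10^-6 m⁴
Effective length L_e = K·L = 1 × 1.43 = 1.430 m
P_cr = π²EI / L_e² = π² × 199×10⁹ × 2.905×10^-6 / 1.430² = 2.791×10^6 N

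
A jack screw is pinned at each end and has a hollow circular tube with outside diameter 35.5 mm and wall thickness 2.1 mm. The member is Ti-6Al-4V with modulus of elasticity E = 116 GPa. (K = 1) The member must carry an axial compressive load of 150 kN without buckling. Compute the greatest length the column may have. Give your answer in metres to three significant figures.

L_max ≈ 0.485 m

Inner diameter d_i = 35.5 − 2×2.1 = 31.30 mm
I = π(d_o⁴ − d_i⁴)/64 = π(35.5⁴ − 31.30⁴)/64 = 3.085×10^4 mm⁴
I = 3.085×10^-8 m⁴
At the buckling limit P_cr = P = 1.500×10^5 N
From P_cr = π²EI/(K·L)²:  L = (1/K)·√(π²EI/P_cr) = (1/1)·√(π²×1.16×10^11×3.085×10^-8/1.500×10^5)
L = 0.485 m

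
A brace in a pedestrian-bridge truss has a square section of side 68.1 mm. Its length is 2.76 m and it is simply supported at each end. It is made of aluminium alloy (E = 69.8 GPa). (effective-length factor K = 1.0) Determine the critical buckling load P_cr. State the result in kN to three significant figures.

P_cr ≈ 162 kN

I = a⁴/12 = 68.1⁴/12 = 1.792×10^6 mm⁴
I = 1.792×10^6 mm⁴ = 1.792×10^-6 m⁴
Effective length L_e = K·L = 1 × 2.76 = 2.760 m
P_cr = π²EI / L_e² = π² × 69.8×10⁹ × 1.792×10^-6 / 2.760² = 1.621×10^5 N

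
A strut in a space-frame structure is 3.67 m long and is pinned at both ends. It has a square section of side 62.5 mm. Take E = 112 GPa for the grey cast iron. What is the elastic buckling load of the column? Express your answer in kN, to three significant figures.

P_cr ≈ 104 kN

I = a⁴/12 = 62.5⁴/12 = 1.272×10^6 mm⁴
I = 1.272×10^6 mm⁴ = 1.272×10^-6 m⁴
Effective length L_e = K·L = 1 × 3.67 = 3.670 m
P_cr = π²EI / L_e² = π² × 112×10⁹ × 1.272×10^-6 / 3.670² = 1.044×10^5 N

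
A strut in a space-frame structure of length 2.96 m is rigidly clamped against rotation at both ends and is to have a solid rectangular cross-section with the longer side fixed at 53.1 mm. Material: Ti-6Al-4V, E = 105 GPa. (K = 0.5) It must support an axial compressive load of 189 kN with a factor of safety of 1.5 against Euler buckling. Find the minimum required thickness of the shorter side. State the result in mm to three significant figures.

b ≈ 51.4 mm

Required P_cr = n·P = 1.5 × 189 = 283.5 kN
L_e = K·L = 0.5 × 2.96 = 1.480 m
Required I = P_cr·L_e²/(π²E) = 2.835×10^5 × 1.480² / (π² × 1.05×10^11) = 5.992×10^-7 m⁴
I_req = 5.992×10^5 mm⁴
Rectangle, weak axis: I_min = h·b³/12 with h = 53.1 mm fixed  ⇒  b = (12I/h)^(1/3) = 51.4 mm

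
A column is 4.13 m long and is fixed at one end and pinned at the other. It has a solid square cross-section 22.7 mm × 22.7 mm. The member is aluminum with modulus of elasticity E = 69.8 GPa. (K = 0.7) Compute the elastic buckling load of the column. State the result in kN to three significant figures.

I = a⁴/12 = 22.7⁴/12 = 2.213×10^4 mm⁴
I = 2.213×10^4 mm⁴ = 2.213×10^-8 m⁴
Effective length L_e = K·L = 0.7 × 4.13 = 2.891 m
P_cr = π²EI / L_e² = π² × 69.8×10⁹ × 2.213×10^-8 / 2.891² = 1.824×10^3 N

P_cr ≈ 1.82 kN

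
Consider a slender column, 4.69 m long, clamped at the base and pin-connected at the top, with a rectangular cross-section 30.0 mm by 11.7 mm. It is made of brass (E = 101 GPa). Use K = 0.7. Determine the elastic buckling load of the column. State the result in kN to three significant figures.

P_cr ≈ 0.370 kN

Buckling occurs about the weak axis: I_min = h·b³/12 with b = 11.7 mm (the shorter side).
I_min = 30.0×11.7³/12 = 4.004×10^3 mm⁴
I = 4.004×10^3 mm⁴ = 4.004×10^-9 m⁴
Effective length L_e = K·L = 0.7 × 4.69 = 3.283 m
P_cr = π²EI / L_e² = π² × 101×10⁹ × 4.004×10^-9 / 3.283² = 370.3 N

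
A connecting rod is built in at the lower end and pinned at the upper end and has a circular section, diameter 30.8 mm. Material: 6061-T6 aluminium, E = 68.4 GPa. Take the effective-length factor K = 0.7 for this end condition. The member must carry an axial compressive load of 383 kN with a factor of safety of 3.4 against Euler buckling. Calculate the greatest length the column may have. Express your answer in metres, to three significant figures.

L_max ≈ 0.216 m

I = πd⁴/64 = π×30.8⁴/64 = 4.417×10^4 mm⁴
I = 4.417×10^-8 m⁴
Required critical load P_cr = n·P = 3.4 × 383 = 1302 kN = 1.302×10^6 N
From P_cr = π²EI/(K·L)²:  L = (1/K)·√(π²EI/P_cr) = (1/0.7)·√(π²×6.84×10^10×4.417×10^-8/1.302×10^6)
L = 0.216 m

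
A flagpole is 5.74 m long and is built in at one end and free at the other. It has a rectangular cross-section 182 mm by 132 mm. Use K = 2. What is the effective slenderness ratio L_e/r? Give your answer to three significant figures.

Buckling occurs about the weak axis: I_min = h·b³/12 with b = 132 mm (the shorter side).
I_min = 182×132³/12 = 3.488×10^7 mm⁴
A = 2.402×10^4 mm²;  r_min = √(I/A) = √(3.488×10^7/2.402×10^4) = 38.11 mm
L_e = K·L = 2 × 5.74 m = 11.48 m = 11480 mm
λ = L_e / r_min = 11480 / 38.11 = 301

λ ≈ 301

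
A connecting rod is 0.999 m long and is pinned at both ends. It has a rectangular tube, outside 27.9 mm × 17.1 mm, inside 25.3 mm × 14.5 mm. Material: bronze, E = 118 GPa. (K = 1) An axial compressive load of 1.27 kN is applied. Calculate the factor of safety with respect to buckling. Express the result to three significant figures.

n ≈ 4.78

Weak-axis I_min = (h_o·b_o³ − h_i·b_i³)/12 with b_o = 17.1, b_i = 14.50 mm (shorter outer/inner sides).
I_min = (27.9×17.1³ − 25.30×14.50³)/12 = 5.198×10^3 mm⁴
I = 5.198×10^3 mm⁴ = 5.198×10^-9 m⁴
Effective length L_e = K·L = 1 × 0.999 = 0.9990 m
P_cr = π²EI / L_e² = π² × 118×10⁹ × 5.198×10^-9 / 0.9990² = 6.066×10^3 N
Factor of safety n = P_cr / P = 6.0658 / 1.27 = 4.78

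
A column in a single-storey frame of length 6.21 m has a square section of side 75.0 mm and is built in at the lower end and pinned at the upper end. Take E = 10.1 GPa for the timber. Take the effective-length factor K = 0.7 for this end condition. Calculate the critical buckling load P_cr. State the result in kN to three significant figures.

P_cr ≈ 13.9 kN

I = a⁴/12 = 75.0⁴/12 = 2.637×10^6 mm⁴
I = 2.637×10^6 mm⁴ = 2.637×10^-6 m⁴
Effective length L_e = K·L = 0.7 × 6.21 = 4.347 m
P_cr = π²EI / L_e² = π² × 10.1×10⁹ × 2.637×10^-6 / 4.347² = 1.391×10^4 N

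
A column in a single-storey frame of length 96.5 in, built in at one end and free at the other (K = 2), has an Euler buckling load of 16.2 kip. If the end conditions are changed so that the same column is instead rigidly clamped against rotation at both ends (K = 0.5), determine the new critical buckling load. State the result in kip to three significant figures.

P_cr ∝ 1/K², so P_cr,new = P_cr,old × (K_old/K_new)² = 16.2 × (2/0.5)²
= 16.2 × 16.00 = 259 kip

P_cr ≈ 259 kip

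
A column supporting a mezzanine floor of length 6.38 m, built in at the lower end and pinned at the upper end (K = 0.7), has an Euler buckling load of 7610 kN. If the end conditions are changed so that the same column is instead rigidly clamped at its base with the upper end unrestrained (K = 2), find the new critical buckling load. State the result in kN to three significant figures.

P_cr ∝ 1/K², so P_cr,new = P_cr,old × (K_old/K_new)² = 7610 × (0.7/2)²
= 7610 × 0.1225 = 932 kN

P_cr ≈ 932 kN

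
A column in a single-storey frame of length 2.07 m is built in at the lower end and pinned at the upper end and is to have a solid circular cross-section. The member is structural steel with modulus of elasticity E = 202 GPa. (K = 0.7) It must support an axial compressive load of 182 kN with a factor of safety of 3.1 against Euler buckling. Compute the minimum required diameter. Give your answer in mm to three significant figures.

Required P_cr = n·P = 3.1 × 182 = 564.2 kN
L_e = K·L = 0.7 × 2.07 = 1.449 m
Required I = P_cr·L_e²/(π²E) = 5.642×10^5 × 1.449² / (π² × 2.02×10^11) = 5.942×10^-7 m⁴
I_req = 5.942×10^5 mm⁴
Solid circle: I = πd⁴/64  ⇒  d = (64I/π)^(1/4) = (64×5.942×10^5/π)^(1/4) = 59.0 mm

d ≈ 59.0 mm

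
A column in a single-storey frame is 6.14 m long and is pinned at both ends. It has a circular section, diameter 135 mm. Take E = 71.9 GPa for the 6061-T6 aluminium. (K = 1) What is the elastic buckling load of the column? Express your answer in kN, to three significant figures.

P_cr ≈ 307 kN

I = πd⁴/64 = π×135⁴/64 = 1.630×10^7 mm⁴
I = 1.630×10^7 mm⁴ = 1.630×10^-5 m⁴
Effective length L_e = K·L = 1 × 6.14 = 6.140 m
P_cr = π²EI / L_e² = π² × 71.9×10⁹ × 1.630×10^-5 / 6.140² = 3.069×10^5 N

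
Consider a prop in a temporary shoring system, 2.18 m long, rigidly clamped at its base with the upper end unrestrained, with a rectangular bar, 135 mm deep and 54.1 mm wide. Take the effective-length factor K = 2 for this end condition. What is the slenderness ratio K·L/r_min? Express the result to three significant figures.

λ ≈ 279

Buckling occurs about the weak axis: I_min = h·b³/12 with b = 54.1 mm (the shorter side).
I_min = 135×54.1³/12 = 1.781×10^6 mm⁴
A = 7.303×10^3 mm²;  r_min = √(I/A) = √(1.781×10^6/7.303×10^3) = 15.62 mm
L_e = K·L = 2 × 2.18 m = 4.360 m = 4360.0 mm
λ = L_e / r_min = 4360.0 / 15.62 = 279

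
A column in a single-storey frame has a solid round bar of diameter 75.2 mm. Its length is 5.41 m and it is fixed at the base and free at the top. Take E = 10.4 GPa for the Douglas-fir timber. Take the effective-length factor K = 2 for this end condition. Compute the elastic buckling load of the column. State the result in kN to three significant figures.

P_cr ≈ 1.38 kN

I = πd⁴/64 = π×75.2⁴/64 = 1.570×10^6 mm⁴
I = 1.570×10^6 mm⁴ = 1.570×10^-6 m⁴
Effective length L_e = K·L = 2 × 5.41 = 10.82 m
P_cr = π²EI / L_e² = π² × 10.4×10⁹ × 1.570×10^-6 / 10.82² = 1.376×10^3 N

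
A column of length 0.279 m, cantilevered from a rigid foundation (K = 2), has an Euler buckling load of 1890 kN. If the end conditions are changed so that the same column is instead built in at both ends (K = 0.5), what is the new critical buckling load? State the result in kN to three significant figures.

P_cr ≈ 30200 kN

P_cr ∝ 1/K², so P_cr,new = P_cr,old × (K_old/K_new)² = 1890 × (2/0.5)²
= 1890 × 16.00 = 30200 kN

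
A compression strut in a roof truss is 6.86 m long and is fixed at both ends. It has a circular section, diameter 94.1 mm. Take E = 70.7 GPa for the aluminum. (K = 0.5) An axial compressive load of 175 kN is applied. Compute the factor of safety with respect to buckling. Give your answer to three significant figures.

I = πd⁴/64 = π×94.1⁴/64 = 3.849×10^6 mm⁴
I = 3.849×10^6 mm⁴ = 3.849×10^-6 m⁴
Effective length L_e = K·L = 0.5 × 6.86 = 3.430 m
P_cr = π²EI / L_e² = π² × 70.7×10⁹ × 3.849×10^-6 / 3.430² = 2.283×10^5 N
Factor of safety n = P_cr / P = 228.28 / 175 = 1.30

n ≈ 1.30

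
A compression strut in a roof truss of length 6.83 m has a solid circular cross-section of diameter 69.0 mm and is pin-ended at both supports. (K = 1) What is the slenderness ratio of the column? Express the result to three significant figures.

I = πd⁴/64 = π×69.0⁴/64 = 1.113×10^6 mm⁴
A = 3.739×10^3 mm²;  r_min = √(I/A) = √(1.113×10^6/3.739×10^3) = 17.25 mm
L_e = K·L = 1 × 6.83 m = 6.830 m = 6830.0 mm
λ = L_e / r_min = 6830.0 / 17.25 = 396

λ ≈ 396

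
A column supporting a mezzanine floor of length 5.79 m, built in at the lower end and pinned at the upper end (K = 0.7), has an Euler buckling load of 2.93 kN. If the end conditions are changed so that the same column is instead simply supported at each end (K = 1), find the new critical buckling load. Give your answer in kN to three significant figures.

P_cr ≈ 1.44 kN

P_cr ∝ 1/K², so P_cr,new = P_cr,old × (K_old/K_new)² = 2.93 × (0.7/1)²
= 2.93 × 0.4900 = 1.44 kN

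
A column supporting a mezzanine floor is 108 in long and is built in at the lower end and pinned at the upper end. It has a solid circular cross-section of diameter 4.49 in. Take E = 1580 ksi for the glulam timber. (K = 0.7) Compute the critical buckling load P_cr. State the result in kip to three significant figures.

P_cr ≈ 54.4 kip

I = πd⁴/64 = π×4.49⁴/64 = 19.95 in⁴
Effective length L_e = K·L = 0.7 × 108 = 75.60 in
P_cr = π²EI / L_e² = π² × 1580×10³ × 19.95 / 75.60² = 5.443×10^4 lb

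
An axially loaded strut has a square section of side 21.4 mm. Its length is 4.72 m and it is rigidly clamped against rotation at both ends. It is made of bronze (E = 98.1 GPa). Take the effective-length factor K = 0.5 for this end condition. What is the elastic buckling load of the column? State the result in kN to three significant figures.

P_cr ≈ 3.04 kN

I = a⁴/12 = 21.4⁴/12 = 1.748×10^4 mm⁴
I = 1.748×10^4 mm⁴ = 1.748×10^-8 m⁴
Effective length L_e = K·L = 0.5 × 4.72 = 2.360 m
P_cr = π²EI / L_e² = π² × 98.1×10⁹ × 1.748×10^-8 / 2.360² = 3.038×10^3 N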